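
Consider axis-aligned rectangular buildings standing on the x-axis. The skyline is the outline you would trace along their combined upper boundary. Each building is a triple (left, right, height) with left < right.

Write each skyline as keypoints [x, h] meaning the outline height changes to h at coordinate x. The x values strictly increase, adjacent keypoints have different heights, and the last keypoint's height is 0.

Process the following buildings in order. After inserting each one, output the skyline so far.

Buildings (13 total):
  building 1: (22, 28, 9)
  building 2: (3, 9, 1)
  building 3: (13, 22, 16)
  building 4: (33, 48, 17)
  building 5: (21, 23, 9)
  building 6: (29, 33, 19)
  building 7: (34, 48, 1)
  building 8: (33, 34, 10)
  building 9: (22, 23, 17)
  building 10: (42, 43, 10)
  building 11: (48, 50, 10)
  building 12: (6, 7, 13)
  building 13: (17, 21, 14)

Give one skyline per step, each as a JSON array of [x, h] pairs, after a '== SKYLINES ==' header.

== SKYLINES ==
[[22,9],[28,0]]
[[3,1],[9,0],[22,9],[28,0]]
[[3,1],[9,0],[13,16],[22,9],[28,0]]
[[3,1],[9,0],[13,16],[22,9],[28,0],[33,17],[48,0]]
[[3,1],[9,0],[13,16],[22,9],[28,0],[33,17],[48,0]]
[[3,1],[9,0],[13,16],[22,9],[28,0],[29,19],[33,17],[48,0]]
[[3,1],[9,0],[13,16],[22,9],[28,0],[29,19],[33,17],[48,0]]
[[3,1],[9,0],[13,16],[22,9],[28,0],[29,19],[33,17],[48,0]]
[[3,1],[9,0],[13,16],[22,17],[23,9],[28,0],[29,19],[33,17],[48,0]]
[[3,1],[9,0],[13,16],[22,17],[23,9],[28,0],[29,19],[33,17],[48,0]]
[[3,1],[9,0],[13,16],[22,17],[23,9],[28,0],[29,19],[33,17],[48,10],[50,0]]
[[3,1],[6,13],[7,1],[9,0],[13,16],[22,17],[23,9],[28,0],[29,19],[33,17],[48,10],[50,0]]
[[3,1],[6,13],[7,1],[9,0],[13,16],[22,17],[23,9],[28,0],[29,19],[33,17],[48,10],[50,0]]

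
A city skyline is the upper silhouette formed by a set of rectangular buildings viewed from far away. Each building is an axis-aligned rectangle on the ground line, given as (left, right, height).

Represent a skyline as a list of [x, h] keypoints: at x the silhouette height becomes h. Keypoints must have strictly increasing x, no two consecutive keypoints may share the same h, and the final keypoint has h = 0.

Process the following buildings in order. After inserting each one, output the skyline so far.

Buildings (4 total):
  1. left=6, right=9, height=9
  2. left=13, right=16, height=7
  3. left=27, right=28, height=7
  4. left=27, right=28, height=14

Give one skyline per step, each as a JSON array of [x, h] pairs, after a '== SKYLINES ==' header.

== SKYLINES ==
[[6,9],[9,0]]
[[6,9],[9,0],[13,7],[16,0]]
[[6,9],[9,0],[13,7],[16,0],[27,7],[28,0]]
[[6,9],[9,0],[13,7],[16,0],[27,14],[28,0]]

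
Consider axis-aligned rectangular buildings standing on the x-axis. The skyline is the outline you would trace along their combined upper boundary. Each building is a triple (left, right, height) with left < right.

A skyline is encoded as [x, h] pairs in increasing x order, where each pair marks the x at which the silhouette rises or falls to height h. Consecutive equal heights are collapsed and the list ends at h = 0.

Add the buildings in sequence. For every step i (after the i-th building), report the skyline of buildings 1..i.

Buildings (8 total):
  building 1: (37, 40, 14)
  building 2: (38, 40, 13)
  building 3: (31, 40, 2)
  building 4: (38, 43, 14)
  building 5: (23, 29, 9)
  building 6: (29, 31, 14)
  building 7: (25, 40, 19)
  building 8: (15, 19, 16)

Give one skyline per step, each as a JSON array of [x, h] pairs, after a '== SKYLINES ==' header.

== SKYLINES ==
[[37,14],[40,0]]
[[37,14],[40,0]]
[[31,2],[37,14],[40,0]]
[[31,2],[37,14],[43,0]]
[[23,9],[29,0],[31,2],[37,14],[43,0]]
[[23,9],[29,14],[31,2],[37,14],[43,0]]
[[23,9],[25,19],[40,14],[43,0]]
[[15,16],[19,0],[23,9],[25,19],[40,14],[43,0]]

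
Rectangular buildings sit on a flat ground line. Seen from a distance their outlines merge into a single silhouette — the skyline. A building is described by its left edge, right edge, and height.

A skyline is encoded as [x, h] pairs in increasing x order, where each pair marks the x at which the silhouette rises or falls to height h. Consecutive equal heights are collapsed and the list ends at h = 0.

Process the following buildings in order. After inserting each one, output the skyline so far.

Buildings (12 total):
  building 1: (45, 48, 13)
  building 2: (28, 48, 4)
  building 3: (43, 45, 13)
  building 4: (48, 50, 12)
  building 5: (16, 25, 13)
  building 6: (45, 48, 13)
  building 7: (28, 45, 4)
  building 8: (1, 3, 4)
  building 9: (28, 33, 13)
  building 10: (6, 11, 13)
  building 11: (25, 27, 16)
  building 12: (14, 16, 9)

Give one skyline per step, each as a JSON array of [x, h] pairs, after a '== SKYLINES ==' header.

== SKYLINES ==
[[45,13],[48,0]]
[[28,4],[45,13],[48,0]]
[[28,4],[43,13],[48,0]]
[[28,4],[43,13],[48,12],[50,0]]
[[16,13],[25,0],[28,4],[43,13],[48,12],[50,0]]
[[16,13],[25,0],[28,4],[43,13],[48,12],[50,0]]
[[16,13],[25,0],[28,4],[43,13],[48,12],[50,0]]
[[1,4],[3,0],[16,13],[25,0],[28,4],[43,13],[48,12],[50,0]]
[[1,4],[3,0],[16,13],[25,0],[28,13],[33,4],[43,13],[48,12],[50,0]]
[[1,4],[3,0],[6,13],[11,0],[16,13],[25,0],[28,13],[33,4],[43,13],[48,12],[50,0]]
[[1,4],[3,0],[6,13],[11,0],[16,13],[25,16],[27,0],[28,13],[33,4],[43,13],[48,12],[50,0]]
[[1,4],[3,0],[6,13],[11,0],[14,9],[16,13],[25,16],[27,0],[28,13],[33,4],[43,13],[48,12],[50,0]]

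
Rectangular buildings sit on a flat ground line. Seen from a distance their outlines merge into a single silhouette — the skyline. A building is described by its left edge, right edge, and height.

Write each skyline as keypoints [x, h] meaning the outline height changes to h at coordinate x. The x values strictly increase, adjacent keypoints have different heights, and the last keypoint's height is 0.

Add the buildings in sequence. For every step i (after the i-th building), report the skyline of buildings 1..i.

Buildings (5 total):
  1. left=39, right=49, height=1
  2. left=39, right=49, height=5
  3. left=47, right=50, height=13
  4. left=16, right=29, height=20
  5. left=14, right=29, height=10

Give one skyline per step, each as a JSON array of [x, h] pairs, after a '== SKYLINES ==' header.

== SKYLINES ==
[[39,1],[49,0]]
[[39,5],[49,0]]
[[39,5],[47,13],[50,0]]
[[16,20],[29,0],[39,5],[47,13],[50,0]]
[[14,10],[16,20],[29,0],[39,5],[47,13],[50,0]]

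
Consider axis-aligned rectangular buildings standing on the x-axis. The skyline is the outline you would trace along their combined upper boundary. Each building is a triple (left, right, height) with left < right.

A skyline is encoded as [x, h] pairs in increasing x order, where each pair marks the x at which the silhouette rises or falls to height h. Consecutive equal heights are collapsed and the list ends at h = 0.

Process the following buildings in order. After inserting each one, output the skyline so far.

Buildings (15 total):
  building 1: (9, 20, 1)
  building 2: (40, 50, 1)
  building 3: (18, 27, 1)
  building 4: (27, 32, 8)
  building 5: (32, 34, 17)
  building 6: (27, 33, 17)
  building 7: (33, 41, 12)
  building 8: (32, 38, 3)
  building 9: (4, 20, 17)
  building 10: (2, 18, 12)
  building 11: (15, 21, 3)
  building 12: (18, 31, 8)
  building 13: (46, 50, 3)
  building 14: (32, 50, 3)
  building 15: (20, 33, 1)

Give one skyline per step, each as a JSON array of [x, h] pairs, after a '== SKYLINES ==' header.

== SKYLINES ==
[[9,1],[20,0]]
[[9,1],[20,0],[40,1],[50,0]]
[[9,1],[27,0],[40,1],[50,0]]
[[9,1],[27,8],[32,0],[40,1],[50,0]]
[[9,1],[27,8],[32,17],[34,0],[40,1],[50,0]]
[[9,1],[27,17],[34,0],[40,1],[50,0]]
[[9,1],[27,17],[34,12],[41,1],[50,0]]
[[9,1],[27,17],[34,12],[41,1],[50,0]]
[[4,17],[20,1],[27,17],[34,12],[41,1],[50,0]]
[[2,12],[4,17],[20,1],[27,17],[34,12],[41,1],[50,0]]
[[2,12],[4,17],[20,3],[21,1],[27,17],[34,12],[41,1],[50,0]]
[[2,12],[4,17],[20,8],[27,17],[34,12],[41,1],[50,0]]
[[2,12],[4,17],[20,8],[27,17],[34,12],[41,1],[46,3],[50,0]]
[[2,12],[4,17],[20,8],[27,17],[34,12],[41,3],[50,0]]
[[2,12],[4,17],[20,8],[27,17],[34,12],[41,3],[50,0]]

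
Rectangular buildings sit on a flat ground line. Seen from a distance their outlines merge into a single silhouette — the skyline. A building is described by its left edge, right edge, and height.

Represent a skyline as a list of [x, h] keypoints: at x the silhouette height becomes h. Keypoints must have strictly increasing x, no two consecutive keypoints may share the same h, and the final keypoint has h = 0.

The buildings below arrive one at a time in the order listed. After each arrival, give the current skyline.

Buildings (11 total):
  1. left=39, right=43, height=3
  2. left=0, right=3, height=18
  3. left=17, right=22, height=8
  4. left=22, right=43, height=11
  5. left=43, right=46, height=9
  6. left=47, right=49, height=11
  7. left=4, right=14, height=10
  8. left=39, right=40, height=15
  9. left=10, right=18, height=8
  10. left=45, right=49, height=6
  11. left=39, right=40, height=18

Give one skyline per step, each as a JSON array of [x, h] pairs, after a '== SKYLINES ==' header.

== SKYLINES ==
[[39,3],[43,0]]
[[0,18],[3,0],[39,3],[43,0]]
[[0,18],[3,0],[17,8],[22,0],[39,3],[43,0]]
[[0,18],[3,0],[17,8],[22,11],[43,0]]
[[0,18],[3,0],[17,8],[22,11],[43,9],[46,0]]
[[0,18],[3,0],[17,8],[22,11],[43,9],[46,0],[47,11],[49,0]]
[[0,18],[3,0],[4,10],[14,0],[17,8],[22,11],[43,9],[46,0],[47,11],[49,0]]
[[0,18],[3,0],[4,10],[14,0],[17,8],[22,11],[39,15],[40,11],[43,9],[46,0],[47,11],[49,0]]
[[0,18],[3,0],[4,10],[14,8],[22,11],[39,15],[40,11],[43,9],[46,0],[47,11],[49,0]]
[[0,18],[3,0],[4,10],[14,8],[22,11],[39,15],[40,11],[43,9],[46,6],[47,11],[49,0]]
[[0,18],[3,0],[4,10],[14,8],[22,11],[39,18],[40,11],[43,9],[46,6],[47,11],[49,0]]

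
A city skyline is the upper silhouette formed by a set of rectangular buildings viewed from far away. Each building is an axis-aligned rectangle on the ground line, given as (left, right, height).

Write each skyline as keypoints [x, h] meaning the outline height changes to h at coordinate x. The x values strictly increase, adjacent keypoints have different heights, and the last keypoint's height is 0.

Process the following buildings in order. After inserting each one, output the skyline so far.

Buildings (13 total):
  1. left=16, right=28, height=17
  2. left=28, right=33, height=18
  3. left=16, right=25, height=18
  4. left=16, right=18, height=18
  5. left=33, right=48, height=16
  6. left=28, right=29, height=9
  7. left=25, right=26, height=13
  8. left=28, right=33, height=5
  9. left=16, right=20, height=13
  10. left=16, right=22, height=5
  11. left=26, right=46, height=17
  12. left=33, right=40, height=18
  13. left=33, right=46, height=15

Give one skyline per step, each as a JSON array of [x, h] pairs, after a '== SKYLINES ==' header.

== SKYLINES ==
[[16,17],[28,0]]
[[16,17],[28,18],[33,0]]
[[16,18],[25,17],[28,18],[33,0]]
[[16,18],[25,17],[28,18],[33,0]]
[[16,18],[25,17],[28,18],[33,16],[48,0]]
[[16,18],[25,17],[28,18],[33,16],[48,0]]
[[16,18],[25,17],[28,18],[33,16],[48,0]]
[[16,18],[25,17],[28,18],[33,16],[48,0]]
[[16,18],[25,17],[28,18],[33,16],[48,0]]
[[16,18],[25,17],[28,18],[33,16],[48,0]]
[[16,18],[25,17],[28,18],[33,17],[46,16],[48,0]]
[[16,18],[25,17],[28,18],[40,17],[46,16],[48,0]]
[[16,18],[25,17],[28,18],[40,17],[46,16],[48,0]]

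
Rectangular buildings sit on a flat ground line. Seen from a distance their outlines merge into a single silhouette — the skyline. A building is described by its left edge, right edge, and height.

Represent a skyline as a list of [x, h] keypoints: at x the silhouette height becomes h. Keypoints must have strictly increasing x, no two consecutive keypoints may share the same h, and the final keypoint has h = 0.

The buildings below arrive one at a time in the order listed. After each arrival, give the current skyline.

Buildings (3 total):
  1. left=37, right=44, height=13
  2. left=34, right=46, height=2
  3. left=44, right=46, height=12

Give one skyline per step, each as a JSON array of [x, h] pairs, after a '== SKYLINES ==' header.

== SKYLINES ==
[[37,13],[44,0]]
[[34,2],[37,13],[44,2],[46,0]]
[[34,2],[37,13],[44,12],[46,0]]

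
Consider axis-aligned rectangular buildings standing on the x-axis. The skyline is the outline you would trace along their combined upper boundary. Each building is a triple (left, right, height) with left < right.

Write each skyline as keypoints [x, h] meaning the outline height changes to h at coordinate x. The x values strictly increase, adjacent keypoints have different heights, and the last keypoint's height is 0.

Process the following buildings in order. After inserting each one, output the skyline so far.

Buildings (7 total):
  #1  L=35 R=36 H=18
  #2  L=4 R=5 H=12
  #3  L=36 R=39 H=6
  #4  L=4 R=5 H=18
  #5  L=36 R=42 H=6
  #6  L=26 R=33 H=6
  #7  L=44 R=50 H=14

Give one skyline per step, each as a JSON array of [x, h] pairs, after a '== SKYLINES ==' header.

== SKYLINES ==
[[35,18],[36,0]]
[[4,12],[5,0],[35,18],[36,0]]
[[4,12],[5,0],[35,18],[36,6],[39,0]]
[[4,18],[5,0],[35,18],[36,6],[39,0]]
[[4,18],[5,0],[35,18],[36,6],[42,0]]
[[4,18],[5,0],[26,6],[33,0],[35,18],[36,6],[42,0]]
[[4,18],[5,0],[26,6],[33,0],[35,18],[36,6],[42,0],[44,14],[50,0]]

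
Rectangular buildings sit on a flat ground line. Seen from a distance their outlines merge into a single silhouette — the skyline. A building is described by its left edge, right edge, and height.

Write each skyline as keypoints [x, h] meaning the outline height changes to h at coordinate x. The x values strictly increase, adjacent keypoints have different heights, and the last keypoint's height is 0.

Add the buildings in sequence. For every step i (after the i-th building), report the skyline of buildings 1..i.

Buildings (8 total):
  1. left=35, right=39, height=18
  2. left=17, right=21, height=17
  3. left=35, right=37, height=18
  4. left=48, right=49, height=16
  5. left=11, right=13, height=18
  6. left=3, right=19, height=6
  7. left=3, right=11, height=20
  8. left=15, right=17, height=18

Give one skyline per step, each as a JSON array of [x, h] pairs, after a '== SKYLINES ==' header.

== SKYLINES ==
[[35,18],[39,0]]
[[17,17],[21,0],[35,18],[39,0]]
[[17,17],[21,0],[35,18],[39,0]]
[[17,17],[21,0],[35,18],[39,0],[48,16],[49,0]]
[[11,18],[13,0],[17,17],[21,0],[35,18],[39,0],[48,16],[49,0]]
[[3,6],[11,18],[13,6],[17,17],[21,0],[35,18],[39,0],[48,16],[49,0]]
[[3,20],[11,18],[13,6],[17,17],[21,0],[35,18],[39,0],[48,16],[49,0]]
[[3,20],[11,18],[13,6],[15,18],[17,17],[21,0],[35,18],[39,0],[48,16],[49,0]]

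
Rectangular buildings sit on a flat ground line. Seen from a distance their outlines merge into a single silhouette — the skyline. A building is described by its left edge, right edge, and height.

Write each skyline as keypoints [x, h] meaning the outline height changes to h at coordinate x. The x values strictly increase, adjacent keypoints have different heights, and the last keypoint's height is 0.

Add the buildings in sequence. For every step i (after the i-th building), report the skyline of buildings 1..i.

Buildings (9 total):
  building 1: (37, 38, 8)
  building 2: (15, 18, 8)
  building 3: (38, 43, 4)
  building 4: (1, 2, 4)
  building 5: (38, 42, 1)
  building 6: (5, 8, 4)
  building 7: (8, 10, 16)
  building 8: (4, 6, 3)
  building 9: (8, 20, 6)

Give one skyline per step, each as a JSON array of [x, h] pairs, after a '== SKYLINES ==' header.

== SKYLINES ==
[[37,8],[38,0]]
[[15,8],[18,0],[37,8],[38,0]]
[[15,8],[18,0],[37,8],[38,4],[43,0]]
[[1,4],[2,0],[15,8],[18,0],[37,8],[38,4],[43,0]]
[[1,4],[2,0],[15,8],[18,0],[37,8],[38,4],[43,0]]
[[1,4],[2,0],[5,4],[8,0],[15,8],[18,0],[37,8],[38,4],[43,0]]
[[1,4],[2,0],[5,4],[8,16],[10,0],[15,8],[18,0],[37,8],[38,4],[43,0]]
[[1,4],[2,0],[4,3],[5,4],[8,16],[10,0],[15,8],[18,0],[37,8],[38,4],[43,0]]
[[1,4],[2,0],[4,3],[5,4],[8,16],[10,6],[15,8],[18,6],[20,0],[37,8],[38,4],[43,0]]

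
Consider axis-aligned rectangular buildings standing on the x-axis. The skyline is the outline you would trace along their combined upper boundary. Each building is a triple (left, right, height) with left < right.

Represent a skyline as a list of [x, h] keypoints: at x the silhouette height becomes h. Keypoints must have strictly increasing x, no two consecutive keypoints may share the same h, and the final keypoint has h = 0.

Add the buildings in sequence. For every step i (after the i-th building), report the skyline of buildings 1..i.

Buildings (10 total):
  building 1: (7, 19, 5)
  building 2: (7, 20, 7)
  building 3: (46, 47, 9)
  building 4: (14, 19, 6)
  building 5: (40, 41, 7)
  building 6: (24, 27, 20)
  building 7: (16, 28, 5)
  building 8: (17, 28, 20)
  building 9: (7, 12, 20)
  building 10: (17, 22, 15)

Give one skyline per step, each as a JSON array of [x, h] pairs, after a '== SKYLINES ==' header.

== SKYLINES ==
[[7,5],[19,0]]
[[7,7],[20,0]]
[[7,7],[20,0],[46,9],[47,0]]
[[7,7],[20,0],[46,9],[47,0]]
[[7,7],[20,0],[40,7],[41,0],[46,9],[47,0]]
[[7,7],[20,0],[24,20],[27,0],[40,7],[41,0],[46,9],[47,0]]
[[7,7],[20,5],[24,20],[27,5],[28,0],[40,7],[41,0],[46,9],[47,0]]
[[7,7],[17,20],[28,0],[40,7],[41,0],[46,9],[47,0]]
[[7,20],[12,7],[17,20],[28,0],[40,7],[41,0],[46,9],[47,0]]
[[7,20],[12,7],[17,20],[28,0],[40,7],[41,0],[46,9],[47,0]]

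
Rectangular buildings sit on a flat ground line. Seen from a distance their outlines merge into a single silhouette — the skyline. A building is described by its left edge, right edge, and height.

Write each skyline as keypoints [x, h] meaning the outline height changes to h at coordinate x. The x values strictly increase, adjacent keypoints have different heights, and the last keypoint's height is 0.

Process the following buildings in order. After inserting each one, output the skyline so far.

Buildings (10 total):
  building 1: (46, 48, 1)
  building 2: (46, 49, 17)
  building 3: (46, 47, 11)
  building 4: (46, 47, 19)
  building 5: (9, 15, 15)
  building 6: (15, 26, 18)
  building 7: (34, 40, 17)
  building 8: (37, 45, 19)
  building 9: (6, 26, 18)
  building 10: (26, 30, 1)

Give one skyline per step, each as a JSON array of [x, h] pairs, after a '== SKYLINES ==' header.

== SKYLINES ==
[[46,1],[48,0]]
[[46,17],[49,0]]
[[46,17],[49,0]]
[[46,19],[47,17],[49,0]]
[[9,15],[15,0],[46,19],[47,17],[49,0]]
[[9,15],[15,18],[26,0],[46,19],[47,17],[49,0]]
[[9,15],[15,18],[26,0],[34,17],[40,0],[46,19],[47,17],[49,0]]
[[9,15],[15,18],[26,0],[34,17],[37,19],[45,0],[46,19],[47,17],[49,0]]
[[6,18],[26,0],[34,17],[37,19],[45,0],[46,19],[47,17],[49,0]]
[[6,18],[26,1],[30,0],[34,17],[37,19],[45,0],[46,19],[47,17],[49,0]]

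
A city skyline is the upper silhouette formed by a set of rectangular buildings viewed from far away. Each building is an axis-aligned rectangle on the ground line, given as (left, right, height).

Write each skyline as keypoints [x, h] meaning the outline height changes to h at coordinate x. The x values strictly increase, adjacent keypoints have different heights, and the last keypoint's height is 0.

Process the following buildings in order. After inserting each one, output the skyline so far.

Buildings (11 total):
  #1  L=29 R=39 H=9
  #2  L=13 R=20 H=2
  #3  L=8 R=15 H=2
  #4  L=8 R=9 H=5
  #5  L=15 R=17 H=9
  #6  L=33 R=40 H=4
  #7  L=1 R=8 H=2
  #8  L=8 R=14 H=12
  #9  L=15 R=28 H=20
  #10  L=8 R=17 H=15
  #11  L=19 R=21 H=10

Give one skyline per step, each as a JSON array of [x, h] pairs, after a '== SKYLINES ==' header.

== SKYLINES ==
[[29,9],[39,0]]
[[13,2],[20,0],[29,9],[39,0]]
[[8,2],[20,0],[29,9],[39,0]]
[[8,5],[9,2],[20,0],[29,9],[39,0]]
[[8,5],[9,2],[15,9],[17,2],[20,0],[29,9],[39,0]]
[[8,5],[9,2],[15,9],[17,2],[20,0],[29,9],[39,4],[40,0]]
[[1,2],[8,5],[9,2],[15,9],[17,2],[20,0],[29,9],[39,4],[40,0]]
[[1,2],[8,12],[14,2],[15,9],[17,2],[20,0],[29,9],[39,4],[40,0]]
[[1,2],[8,12],[14,2],[15,20],[28,0],[29,9],[39,4],[40,0]]
[[1,2],[8,15],[15,20],[28,0],[29,9],[39,4],[40,0]]
[[1,2],[8,15],[15,20],[28,0],[29,9],[39,4],[40,0]]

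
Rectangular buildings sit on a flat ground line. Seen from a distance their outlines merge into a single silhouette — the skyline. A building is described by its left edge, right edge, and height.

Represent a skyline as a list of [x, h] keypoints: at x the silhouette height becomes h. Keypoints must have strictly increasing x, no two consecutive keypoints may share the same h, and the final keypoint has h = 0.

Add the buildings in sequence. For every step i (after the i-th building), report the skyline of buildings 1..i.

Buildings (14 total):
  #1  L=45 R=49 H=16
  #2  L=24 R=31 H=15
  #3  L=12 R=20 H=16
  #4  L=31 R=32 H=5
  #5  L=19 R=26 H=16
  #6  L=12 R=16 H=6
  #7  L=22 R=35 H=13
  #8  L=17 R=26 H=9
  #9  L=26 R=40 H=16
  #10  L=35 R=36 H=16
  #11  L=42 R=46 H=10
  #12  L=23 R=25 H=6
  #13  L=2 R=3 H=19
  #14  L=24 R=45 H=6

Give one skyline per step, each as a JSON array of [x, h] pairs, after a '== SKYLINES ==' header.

== SKYLINES ==
[[45,16],[49,0]]
[[24,15],[31,0],[45,16],[49,0]]
[[12,16],[20,0],[24,15],[31,0],[45,16],[49,0]]
[[12,16],[20,0],[24,15],[31,5],[32,0],[45,16],[49,0]]
[[12,16],[26,15],[31,5],[32,0],[45,16],[49,0]]
[[12,16],[26,15],[31,5],[32,0],[45,16],[49,0]]
[[12,16],[26,15],[31,13],[35,0],[45,16],[49,0]]
[[12,16],[26,15],[31,13],[35,0],[45,16],[49,0]]
[[12,16],[40,0],[45,16],[49,0]]
[[12,16],[40,0],[45,16],[49,0]]
[[12,16],[40,0],[42,10],[45,16],[49,0]]
[[12,16],[40,0],[42,10],[45,16],[49,0]]
[[2,19],[3,0],[12,16],[40,0],[42,10],[45,16],[49,0]]
[[2,19],[3,0],[12,16],[40,6],[42,10],[45,16],[49,0]]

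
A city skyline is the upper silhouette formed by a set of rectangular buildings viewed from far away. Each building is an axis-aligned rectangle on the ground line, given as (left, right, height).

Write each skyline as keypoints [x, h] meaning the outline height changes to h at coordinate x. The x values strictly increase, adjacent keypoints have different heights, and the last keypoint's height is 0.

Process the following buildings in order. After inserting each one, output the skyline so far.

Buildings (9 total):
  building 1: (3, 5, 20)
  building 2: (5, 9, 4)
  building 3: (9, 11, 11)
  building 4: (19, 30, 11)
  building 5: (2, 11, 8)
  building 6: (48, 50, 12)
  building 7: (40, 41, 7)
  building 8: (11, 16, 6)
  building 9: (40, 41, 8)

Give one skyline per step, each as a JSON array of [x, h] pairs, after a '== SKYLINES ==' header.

== SKYLINES ==
[[3,20],[5,0]]
[[3,20],[5,4],[9,0]]
[[3,20],[5,4],[9,11],[11,0]]
[[3,20],[5,4],[9,11],[11,0],[19,11],[30,0]]
[[2,8],[3,20],[5,8],[9,11],[11,0],[19,11],[30,0]]
[[2,8],[3,20],[5,8],[9,11],[11,0],[19,11],[30,0],[48,12],[50,0]]
[[2,8],[3,20],[5,8],[9,11],[11,0],[19,11],[30,0],[40,7],[41,0],[48,12],[50,0]]
[[2,8],[3,20],[5,8],[9,11],[11,6],[16,0],[19,11],[30,0],[40,7],[41,0],[48,12],[50,0]]
[[2,8],[3,20],[5,8],[9,11],[11,6],[16,0],[19,11],[30,0],[40,8],[41,0],[48,12],[50,0]]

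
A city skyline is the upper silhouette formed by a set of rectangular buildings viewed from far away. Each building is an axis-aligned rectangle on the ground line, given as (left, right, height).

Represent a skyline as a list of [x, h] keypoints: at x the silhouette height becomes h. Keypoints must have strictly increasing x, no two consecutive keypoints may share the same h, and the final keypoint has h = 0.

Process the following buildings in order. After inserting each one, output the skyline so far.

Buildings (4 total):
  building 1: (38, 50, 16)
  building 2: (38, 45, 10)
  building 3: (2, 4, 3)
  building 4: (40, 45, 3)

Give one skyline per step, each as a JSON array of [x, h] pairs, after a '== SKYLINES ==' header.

== SKYLINES ==
[[38,16],[50,0]]
[[38,16],[50,0]]
[[2,3],[4,0],[38,16],[50,0]]
[[2,3],[4,0],[38,16],[50,0]]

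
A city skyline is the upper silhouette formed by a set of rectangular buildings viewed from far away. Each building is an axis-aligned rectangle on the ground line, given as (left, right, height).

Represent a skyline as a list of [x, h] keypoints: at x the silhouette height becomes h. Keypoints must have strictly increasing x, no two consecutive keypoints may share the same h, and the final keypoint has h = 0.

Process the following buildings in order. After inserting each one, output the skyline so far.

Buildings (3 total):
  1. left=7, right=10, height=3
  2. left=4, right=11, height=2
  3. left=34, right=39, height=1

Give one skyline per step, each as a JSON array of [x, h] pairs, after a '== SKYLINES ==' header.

== SKYLINES ==
[[7,3],[10,0]]
[[4,2],[7,3],[10,2],[11,0]]
[[4,2],[7,3],[10,2],[11,0],[34,1],[39,0]]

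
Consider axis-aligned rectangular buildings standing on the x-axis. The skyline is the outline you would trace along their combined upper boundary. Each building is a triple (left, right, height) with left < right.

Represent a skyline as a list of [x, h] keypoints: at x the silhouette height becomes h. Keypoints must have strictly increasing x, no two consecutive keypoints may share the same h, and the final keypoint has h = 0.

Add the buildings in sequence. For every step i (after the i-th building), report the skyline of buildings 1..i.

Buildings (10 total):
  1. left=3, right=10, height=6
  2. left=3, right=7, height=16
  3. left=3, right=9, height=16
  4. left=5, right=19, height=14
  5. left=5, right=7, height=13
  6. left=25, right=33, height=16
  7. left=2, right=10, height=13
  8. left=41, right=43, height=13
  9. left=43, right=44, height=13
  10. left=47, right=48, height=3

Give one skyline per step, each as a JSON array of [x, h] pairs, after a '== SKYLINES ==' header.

== SKYLINES ==
[[3,6],[10,0]]
[[3,16],[7,6],[10,0]]
[[3,16],[9,6],[10,0]]
[[3,16],[9,14],[19,0]]
[[3,16],[9,14],[19,0]]
[[3,16],[9,14],[19,0],[25,16],[33,0]]
[[2,13],[3,16],[9,14],[19,0],[25,16],[33,0]]
[[2,13],[3,16],[9,14],[19,0],[25,16],[33,0],[41,13],[43,0]]
[[2,13],[3,16],[9,14],[19,0],[25,16],[33,0],[41,13],[44,0]]
[[2,13],[3,16],[9,14],[19,0],[25,16],[33,0],[41,13],[44,0],[47,3],[48,0]]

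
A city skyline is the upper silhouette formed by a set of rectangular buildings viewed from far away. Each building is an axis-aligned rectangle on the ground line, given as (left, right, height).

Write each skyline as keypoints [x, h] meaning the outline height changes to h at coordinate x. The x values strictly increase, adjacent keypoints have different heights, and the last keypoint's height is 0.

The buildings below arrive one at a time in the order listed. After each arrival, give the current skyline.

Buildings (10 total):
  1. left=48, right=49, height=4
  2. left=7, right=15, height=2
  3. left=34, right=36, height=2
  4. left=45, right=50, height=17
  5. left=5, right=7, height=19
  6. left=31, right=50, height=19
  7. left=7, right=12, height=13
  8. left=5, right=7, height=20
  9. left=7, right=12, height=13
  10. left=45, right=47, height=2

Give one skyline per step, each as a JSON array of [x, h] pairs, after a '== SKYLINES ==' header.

== SKYLINES ==
[[48,4],[49,0]]
[[7,2],[15,0],[48,4],[49,0]]
[[7,2],[15,0],[34,2],[36,0],[48,4],[49,0]]
[[7,2],[15,0],[34,2],[36,0],[45,17],[50,0]]
[[5,19],[7,2],[15,0],[34,2],[36,0],[45,17],[50,0]]
[[5,19],[7,2],[15,0],[31,19],[50,0]]
[[5,19],[7,13],[12,2],[15,0],[31,19],[50,0]]
[[5,20],[7,13],[12,2],[15,0],[31,19],[50,0]]
[[5,20],[7,13],[12,2],[15,0],[31,19],[50,0]]
[[5,20],[7,13],[12,2],[15,0],[31,19],[50,0]]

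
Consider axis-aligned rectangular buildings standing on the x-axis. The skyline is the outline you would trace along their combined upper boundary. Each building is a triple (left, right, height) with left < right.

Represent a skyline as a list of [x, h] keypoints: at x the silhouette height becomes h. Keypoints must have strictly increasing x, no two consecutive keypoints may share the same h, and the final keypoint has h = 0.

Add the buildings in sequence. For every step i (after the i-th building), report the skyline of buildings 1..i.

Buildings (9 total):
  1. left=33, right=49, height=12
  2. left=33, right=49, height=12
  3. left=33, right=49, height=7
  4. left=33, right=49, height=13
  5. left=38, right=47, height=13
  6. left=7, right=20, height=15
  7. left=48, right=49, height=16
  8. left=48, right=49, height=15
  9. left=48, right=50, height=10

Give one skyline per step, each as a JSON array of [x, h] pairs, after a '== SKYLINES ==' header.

== SKYLINES ==
[[33,12],[49,0]]
[[33,12],[49,0]]
[[33,12],[49,0]]
[[33,13],[49,0]]
[[33,13],[49,0]]
[[7,15],[20,0],[33,13],[49,0]]
[[7,15],[20,0],[33,13],[48,16],[49,0]]
[[7,15],[20,0],[33,13],[48,16],[49,0]]
[[7,15],[20,0],[33,13],[48,16],[49,10],[50,0]]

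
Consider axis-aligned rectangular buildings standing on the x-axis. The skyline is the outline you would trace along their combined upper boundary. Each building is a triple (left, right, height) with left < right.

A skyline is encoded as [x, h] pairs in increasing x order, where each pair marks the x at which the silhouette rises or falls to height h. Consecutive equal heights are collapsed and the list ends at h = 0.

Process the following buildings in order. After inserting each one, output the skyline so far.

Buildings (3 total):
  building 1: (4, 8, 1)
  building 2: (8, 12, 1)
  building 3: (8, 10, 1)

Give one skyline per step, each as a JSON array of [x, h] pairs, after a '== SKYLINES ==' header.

== SKYLINES ==
[[4,1],[8,0]]
[[4,1],[12,0]]
[[4,1],[12,0]]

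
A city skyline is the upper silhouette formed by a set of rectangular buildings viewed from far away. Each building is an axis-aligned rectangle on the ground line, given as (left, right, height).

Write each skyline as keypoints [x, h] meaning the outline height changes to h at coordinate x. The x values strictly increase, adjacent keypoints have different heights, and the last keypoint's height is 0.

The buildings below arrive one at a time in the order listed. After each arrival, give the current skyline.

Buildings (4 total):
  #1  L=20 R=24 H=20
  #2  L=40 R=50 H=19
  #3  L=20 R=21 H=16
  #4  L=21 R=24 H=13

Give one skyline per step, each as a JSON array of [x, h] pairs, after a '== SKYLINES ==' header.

== SKYLINES ==
[[20,20],[24,0]]
[[20,20],[24,0],[40,19],[50,0]]
[[20,20],[24,0],[40,19],[50,0]]
[[20,20],[24,0],[40,19],[50,0]]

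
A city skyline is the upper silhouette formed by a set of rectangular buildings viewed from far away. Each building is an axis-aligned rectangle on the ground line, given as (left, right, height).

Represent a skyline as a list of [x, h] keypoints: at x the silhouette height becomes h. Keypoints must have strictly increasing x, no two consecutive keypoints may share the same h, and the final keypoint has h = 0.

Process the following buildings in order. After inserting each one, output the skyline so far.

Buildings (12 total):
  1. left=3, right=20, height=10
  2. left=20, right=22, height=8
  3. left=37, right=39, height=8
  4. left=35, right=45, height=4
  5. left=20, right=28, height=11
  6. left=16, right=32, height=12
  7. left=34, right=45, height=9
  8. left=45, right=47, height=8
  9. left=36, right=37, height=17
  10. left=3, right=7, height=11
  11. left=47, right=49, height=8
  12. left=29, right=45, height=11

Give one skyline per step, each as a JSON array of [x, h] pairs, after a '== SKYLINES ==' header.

== SKYLINES ==
[[3,10],[20,0]]
[[3,10],[20,8],[22,0]]
[[3,10],[20,8],[22,0],[37,8],[39,0]]
[[3,10],[20,8],[22,0],[35,4],[37,8],[39,4],[45,0]]
[[3,10],[20,11],[28,0],[35,4],[37,8],[39,4],[45,0]]
[[3,10],[16,12],[32,0],[35,4],[37,8],[39,4],[45,0]]
[[3,10],[16,12],[32,0],[34,9],[45,0]]
[[3,10],[16,12],[32,0],[34,9],[45,8],[47,0]]
[[3,10],[16,12],[32,0],[34,9],[36,17],[37,9],[45,8],[47,0]]
[[3,11],[7,10],[16,12],[32,0],[34,9],[36,17],[37,9],[45,8],[47,0]]
[[3,11],[7,10],[16,12],[32,0],[34,9],[36,17],[37,9],[45,8],[49,0]]
[[3,11],[7,10],[16,12],[32,11],[36,17],[37,11],[45,8],[49,0]]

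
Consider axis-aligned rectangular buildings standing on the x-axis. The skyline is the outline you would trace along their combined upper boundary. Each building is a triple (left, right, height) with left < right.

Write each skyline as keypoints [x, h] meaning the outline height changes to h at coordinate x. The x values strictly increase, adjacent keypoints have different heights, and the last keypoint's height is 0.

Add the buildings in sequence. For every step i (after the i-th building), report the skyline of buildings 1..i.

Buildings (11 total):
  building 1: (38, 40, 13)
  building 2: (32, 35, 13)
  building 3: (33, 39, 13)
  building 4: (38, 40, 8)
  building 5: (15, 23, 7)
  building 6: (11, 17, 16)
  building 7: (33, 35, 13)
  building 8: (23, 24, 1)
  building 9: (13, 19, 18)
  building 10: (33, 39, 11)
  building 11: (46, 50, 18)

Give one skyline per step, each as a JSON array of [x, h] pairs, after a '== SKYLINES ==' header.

== SKYLINES ==
[[38,13],[40,0]]
[[32,13],[35,0],[38,13],[40,0]]
[[32,13],[40,0]]
[[32,13],[40,0]]
[[15,7],[23,0],[32,13],[40,0]]
[[11,16],[17,7],[23,0],[32,13],[40,0]]
[[11,16],[17,7],[23,0],[32,13],[40,0]]
[[11,16],[17,7],[23,1],[24,0],[32,13],[40,0]]
[[11,16],[13,18],[19,7],[23,1],[24,0],[32,13],[40,0]]
[[11,16],[13,18],[19,7],[23,1],[24,0],[32,13],[40,0]]
[[11,16],[13,18],[19,7],[23,1],[24,0],[32,13],[40,0],[46,18],[50,0]]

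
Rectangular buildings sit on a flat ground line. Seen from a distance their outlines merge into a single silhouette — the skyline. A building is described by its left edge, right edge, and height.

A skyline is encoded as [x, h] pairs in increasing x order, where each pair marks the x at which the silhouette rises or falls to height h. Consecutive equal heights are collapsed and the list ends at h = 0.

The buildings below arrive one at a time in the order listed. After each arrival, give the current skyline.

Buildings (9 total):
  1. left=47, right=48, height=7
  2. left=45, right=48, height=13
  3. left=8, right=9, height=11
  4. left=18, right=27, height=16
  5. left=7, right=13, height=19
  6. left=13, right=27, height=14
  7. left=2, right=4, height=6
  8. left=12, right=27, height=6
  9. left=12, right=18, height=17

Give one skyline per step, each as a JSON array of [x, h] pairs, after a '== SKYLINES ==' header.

== SKYLINES ==
[[47,7],[48,0]]
[[45,13],[48,0]]
[[8,11],[9,0],[45,13],[48,0]]
[[8,11],[9,0],[18,16],[27,0],[45,13],[48,0]]
[[7,19],[13,0],[18,16],[27,0],[45,13],[48,0]]
[[7,19],[13,14],[18,16],[27,0],[45,13],[48,0]]
[[2,6],[4,0],[7,19],[13,14],[18,16],[27,0],[45,13],[48,0]]
[[2,6],[4,0],[7,19],[13,14],[18,16],[27,0],[45,13],[48,0]]
[[2,6],[4,0],[7,19],[13,17],[18,16],[27,0],[45,13],[48,0]]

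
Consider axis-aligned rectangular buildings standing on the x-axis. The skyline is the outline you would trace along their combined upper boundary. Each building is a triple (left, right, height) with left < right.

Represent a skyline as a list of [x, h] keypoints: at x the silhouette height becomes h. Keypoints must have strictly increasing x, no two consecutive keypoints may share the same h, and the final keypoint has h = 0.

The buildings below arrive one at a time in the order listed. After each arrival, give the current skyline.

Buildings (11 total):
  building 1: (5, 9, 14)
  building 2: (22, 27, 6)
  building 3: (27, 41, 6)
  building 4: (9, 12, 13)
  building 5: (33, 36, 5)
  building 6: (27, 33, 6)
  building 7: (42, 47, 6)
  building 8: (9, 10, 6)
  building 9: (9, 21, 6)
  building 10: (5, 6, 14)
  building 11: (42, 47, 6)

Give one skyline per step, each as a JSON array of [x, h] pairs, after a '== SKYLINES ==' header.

== SKYLINES ==
[[5,14],[9,0]]
[[5,14],[9,0],[22,6],[27,0]]
[[5,14],[9,0],[22,6],[41,0]]
[[5,14],[9,13],[12,0],[22,6],[41,0]]
[[5,14],[9,13],[12,0],[22,6],[41,0]]
[[5,14],[9,13],[12,0],[22,6],[41,0]]
[[5,14],[9,13],[12,0],[22,6],[41,0],[42,6],[47,0]]
[[5,14],[9,13],[12,0],[22,6],[41,0],[42,6],[47,0]]
[[5,14],[9,13],[12,6],[21,0],[22,6],[41,0],[42,6],[47,0]]
[[5,14],[9,13],[12,6],[21,0],[22,6],[41,0],[42,6],[47,0]]
[[5,14],[9,13],[12,6],[21,0],[22,6],[41,0],[42,6],[47,0]]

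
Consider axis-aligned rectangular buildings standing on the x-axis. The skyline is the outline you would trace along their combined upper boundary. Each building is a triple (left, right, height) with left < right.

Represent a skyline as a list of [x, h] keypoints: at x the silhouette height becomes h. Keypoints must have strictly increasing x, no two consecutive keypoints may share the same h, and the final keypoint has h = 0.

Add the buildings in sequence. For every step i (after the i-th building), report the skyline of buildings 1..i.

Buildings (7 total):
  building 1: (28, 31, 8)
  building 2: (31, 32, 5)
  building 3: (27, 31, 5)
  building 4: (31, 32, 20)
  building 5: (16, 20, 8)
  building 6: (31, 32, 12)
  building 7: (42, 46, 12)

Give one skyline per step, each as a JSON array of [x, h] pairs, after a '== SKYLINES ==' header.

== SKYLINES ==
[[28,8],[31,0]]
[[28,8],[31,5],[32,0]]
[[27,5],[28,8],[31,5],[32,0]]
[[27,5],[28,8],[31,20],[32,0]]
[[16,8],[20,0],[27,5],[28,8],[31,20],[32,0]]
[[16,8],[20,0],[27,5],[28,8],[31,20],[32,0]]
[[16,8],[20,0],[27,5],[28,8],[31,20],[32,0],[42,12],[46,0]]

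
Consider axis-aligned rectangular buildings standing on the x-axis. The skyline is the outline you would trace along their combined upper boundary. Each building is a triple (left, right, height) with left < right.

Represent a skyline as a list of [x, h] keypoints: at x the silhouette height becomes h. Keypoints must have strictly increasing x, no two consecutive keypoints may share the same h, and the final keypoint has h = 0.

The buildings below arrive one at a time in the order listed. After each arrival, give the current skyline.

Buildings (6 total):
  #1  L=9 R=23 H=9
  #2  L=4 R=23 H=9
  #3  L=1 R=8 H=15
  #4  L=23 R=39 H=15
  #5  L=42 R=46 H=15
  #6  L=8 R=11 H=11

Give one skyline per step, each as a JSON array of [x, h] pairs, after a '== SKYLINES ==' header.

== SKYLINES ==
[[9,9],[23,0]]
[[4,9],[23,0]]
[[1,15],[8,9],[23,0]]
[[1,15],[8,9],[23,15],[39,0]]
[[1,15],[8,9],[23,15],[39,0],[42,15],[46,0]]
[[1,15],[8,11],[11,9],[23,15],[39,0],[42,15],[46,0]]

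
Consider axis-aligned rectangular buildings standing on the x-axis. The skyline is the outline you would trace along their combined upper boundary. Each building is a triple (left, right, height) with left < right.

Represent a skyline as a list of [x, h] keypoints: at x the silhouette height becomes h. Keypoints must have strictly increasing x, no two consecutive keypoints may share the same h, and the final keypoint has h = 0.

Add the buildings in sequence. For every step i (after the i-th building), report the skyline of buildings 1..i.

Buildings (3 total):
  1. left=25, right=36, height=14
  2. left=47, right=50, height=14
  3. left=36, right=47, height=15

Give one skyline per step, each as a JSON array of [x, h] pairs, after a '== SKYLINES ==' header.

== SKYLINES ==
[[25,14],[36,0]]
[[25,14],[36,0],[47,14],[50,0]]
[[25,14],[36,15],[47,14],[50,0]]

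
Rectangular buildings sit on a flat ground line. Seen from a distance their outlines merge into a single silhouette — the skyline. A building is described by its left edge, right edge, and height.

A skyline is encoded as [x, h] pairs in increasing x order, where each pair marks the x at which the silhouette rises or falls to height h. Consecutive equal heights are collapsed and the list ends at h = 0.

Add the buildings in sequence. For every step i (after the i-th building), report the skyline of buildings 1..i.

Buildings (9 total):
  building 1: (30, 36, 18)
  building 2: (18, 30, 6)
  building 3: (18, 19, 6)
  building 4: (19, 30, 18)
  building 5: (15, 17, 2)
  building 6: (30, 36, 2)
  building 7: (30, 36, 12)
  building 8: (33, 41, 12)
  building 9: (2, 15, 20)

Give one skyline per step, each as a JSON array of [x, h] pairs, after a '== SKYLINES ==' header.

== SKYLINES ==
[[30,18],[36,0]]
[[18,6],[30,18],[36,0]]
[[18,6],[30,18],[36,0]]
[[18,6],[19,18],[36,0]]
[[15,2],[17,0],[18,6],[19,18],[36,0]]
[[15,2],[17,0],[18,6],[19,18],[36,0]]
[[15,2],[17,0],[18,6],[19,18],[36,0]]
[[15,2],[17,0],[18,6],[19,18],[36,12],[41,0]]
[[2,20],[15,2],[17,0],[18,6],[19,18],[36,12],[41,0]]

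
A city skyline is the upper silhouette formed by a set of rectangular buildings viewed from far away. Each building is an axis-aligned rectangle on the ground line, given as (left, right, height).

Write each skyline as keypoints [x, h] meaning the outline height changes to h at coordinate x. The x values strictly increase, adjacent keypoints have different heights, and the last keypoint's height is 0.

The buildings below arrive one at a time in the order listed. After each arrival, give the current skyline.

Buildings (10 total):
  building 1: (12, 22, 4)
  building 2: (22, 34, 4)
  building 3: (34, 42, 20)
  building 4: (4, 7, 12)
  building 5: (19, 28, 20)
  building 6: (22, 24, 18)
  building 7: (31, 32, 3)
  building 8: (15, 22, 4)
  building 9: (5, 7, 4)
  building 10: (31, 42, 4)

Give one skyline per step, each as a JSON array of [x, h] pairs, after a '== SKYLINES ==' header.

== SKYLINES ==
[[12,4],[22,0]]
[[12,4],[34,0]]
[[12,4],[34,20],[42,0]]
[[4,12],[7,0],[12,4],[34,20],[42,0]]
[[4,12],[7,0],[12,4],[19,20],[28,4],[34,20],[42,0]]
[[4,12],[7,0],[12,4],[19,20],[28,4],[34,20],[42,0]]
[[4,12],[7,0],[12,4],[19,20],[28,4],[34,20],[42,0]]
[[4,12],[7,0],[12,4],[19,20],[28,4],[34,20],[42,0]]
[[4,12],[7,0],[12,4],[19,20],[28,4],[34,20],[42,0]]
[[4,12],[7,0],[12,4],[19,20],[28,4],[34,20],[42,0]]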